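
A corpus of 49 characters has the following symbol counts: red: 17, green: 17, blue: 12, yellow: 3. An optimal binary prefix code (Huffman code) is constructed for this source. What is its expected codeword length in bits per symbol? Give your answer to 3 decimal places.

Probabilities are the counts divided by 49.
Repeatedly combine the two least-probable nodes; the expected code length is the sum of the merged weights.
merge 3/49 + 12/49 → 15/49
merge 15/49 + 17/49 → 32/49
merge 17/49 + 32/49 → 1
L = 15/49 + 32/49 + 1 = 96/49 ≈ 1.959 bits/symbol.

1.959 bits/symbol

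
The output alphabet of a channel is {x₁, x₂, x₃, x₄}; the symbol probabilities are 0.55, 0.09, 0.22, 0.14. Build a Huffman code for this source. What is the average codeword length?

Repeatedly combine the two least-probable nodes; the expected code length is the sum of the merged weights.
merge 9/100 + 7/50 → 23/100
merge 11/50 + 23/100 → 9/20
merge 9/20 + 11/20 → 1
L = 23/100 + 9/20 + 1 = 42/25 = 1.68 bits/symbol.

1.68 bits/symbol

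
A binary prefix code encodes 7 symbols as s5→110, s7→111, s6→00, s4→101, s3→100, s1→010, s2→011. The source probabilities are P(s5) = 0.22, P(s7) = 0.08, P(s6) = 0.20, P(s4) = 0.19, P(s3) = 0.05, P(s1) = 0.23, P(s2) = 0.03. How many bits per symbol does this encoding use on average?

2.8 bits/symbol

L̄ = Σ pᵢ·ℓᵢ = 0.22·3 + 0.08·3 + 0.20·2 + 0.19·3 + 0.05·3 + 0.23·3 + 0.03·3 = 2.8 bits/symbol.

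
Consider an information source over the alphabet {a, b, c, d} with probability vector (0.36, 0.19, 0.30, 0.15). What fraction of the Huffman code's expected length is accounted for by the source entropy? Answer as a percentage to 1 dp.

96.8%

Entropy H = −Σ p log₂ p ≈ 1.9175 bits.
Huffman merges: 3/20+19/100→17/50; 3/10+17/50→16/25; 9/25+16/25→1. L = 99/50 ≈ 1.9800.
Efficiency = H/L = 1.9175/1.9800 = 96.8%.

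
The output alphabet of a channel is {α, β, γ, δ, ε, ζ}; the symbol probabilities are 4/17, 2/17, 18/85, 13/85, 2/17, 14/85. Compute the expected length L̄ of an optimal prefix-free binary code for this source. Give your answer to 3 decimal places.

2.553 bits/symbol

Repeatedly combine the two least-probable nodes; the expected code length is the sum of the merged weights.
merge 2/17 + 2/17 → 4/17
merge 13/85 + 14/85 → 27/85
merge 18/85 + 4/17 → 38/85
merge 4/17 + 27/85 → 47/85
merge 38/85 + 47/85 → 1
L = 4/17 + 27/85 + 38/85 + 47/85 + 1 = 217/85 ≈ 2.553 bits/symbol.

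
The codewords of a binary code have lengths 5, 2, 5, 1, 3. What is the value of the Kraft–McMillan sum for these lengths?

0.9375

With common denominator 2^5 = 32: Σ 2^(−ℓᵢ) = 1/32 + 8/32 + 1/32 + 16/32 + 4/32 = 30/32 = 0.9375.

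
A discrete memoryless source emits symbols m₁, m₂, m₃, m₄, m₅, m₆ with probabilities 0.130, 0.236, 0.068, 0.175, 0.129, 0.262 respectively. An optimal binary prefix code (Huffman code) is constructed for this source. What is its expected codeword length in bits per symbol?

Repeatedly combine the two least-probable nodes; the expected code length is the sum of the merged weights.
merge 17/250 + 129/1000 → 197/1000
merge 13/100 + 7/40 → 61/200
merge 197/1000 + 59/250 → 433/1000
merge 131/500 + 61/200 → 567/1000
merge 433/1000 + 567/1000 → 1
L = 197/1000 + 61/200 + 433/1000 + 567/1000 + 1 = 1251/500 = 2.502 bits/symbol.

2.502 bits/symbol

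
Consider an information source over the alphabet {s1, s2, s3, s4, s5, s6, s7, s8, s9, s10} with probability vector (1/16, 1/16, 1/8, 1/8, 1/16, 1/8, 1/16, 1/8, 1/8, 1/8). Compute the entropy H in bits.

Each probability is a power of 1/2, so log₂(1/p) is an integer.
H = Σ p·log₂(1/p) = 1/16·4 + 1/16·4 + 1/8·3 + 1/8·3 + 1/16·4 + 1/8·3 + 1/16·4 + 1/8·3 + 1/8·3 + 1/8·3 = 3.25 bits.

3.25 bits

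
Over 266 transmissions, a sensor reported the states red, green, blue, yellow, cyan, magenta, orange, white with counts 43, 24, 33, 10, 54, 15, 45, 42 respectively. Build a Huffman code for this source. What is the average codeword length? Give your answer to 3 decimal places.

Probabilities are the counts divided by 266.
Repeatedly combine the two least-probable nodes; the expected code length is the sum of the merged weights.
merge 5/133 + 15/266 → 25/266
merge 12/133 + 25/266 → 7/38
merge 33/266 + 3/19 → 75/266
merge 43/266 + 45/266 → 44/133
merge 7/38 + 27/133 → 103/266
merge 75/266 + 44/133 → 163/266
merge 103/266 + 163/266 → 1
L = 25/266 + 7/38 + 75/266 + 44/133 + 103/266 + 163/266 + 1 = 769/266 ≈ 2.891 bits/symbol.

2.891 bits/symbol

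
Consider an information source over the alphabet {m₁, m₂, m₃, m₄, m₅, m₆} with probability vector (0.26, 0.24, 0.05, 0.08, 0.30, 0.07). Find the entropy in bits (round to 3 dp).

H = −Σ pᵢ log₂ pᵢ.
−0.26·log₂(0.26) = 0.5053
−0.24·log₂(0.24) = 0.4941
−0.05·log₂(0.05) = 0.2161
−0.08·log₂(0.08) = 0.2915
−0.30·log₂(0.30) = 0.5211
−0.07·log₂(0.07) = 0.2686
Sum ≈ 2.2967 → 2.297 bits.

2.297 bits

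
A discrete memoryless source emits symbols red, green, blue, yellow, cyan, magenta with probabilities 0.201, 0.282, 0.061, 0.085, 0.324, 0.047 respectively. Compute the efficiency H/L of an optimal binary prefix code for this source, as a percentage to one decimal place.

98.3%

Entropy H = −Σ p log₂ p ≈ 2.2628 bits.
Huffman merges: 47/1000+61/1000→27/250; 17/200+27/250→193/1000; 193/1000+201/1000→197/500; 141/500+81/250→303/500; 197/500+303/500→1. L = 2301/1000 ≈ 2.3010.
Efficiency = H/L = 2.2628/2.3010 = 98.3%.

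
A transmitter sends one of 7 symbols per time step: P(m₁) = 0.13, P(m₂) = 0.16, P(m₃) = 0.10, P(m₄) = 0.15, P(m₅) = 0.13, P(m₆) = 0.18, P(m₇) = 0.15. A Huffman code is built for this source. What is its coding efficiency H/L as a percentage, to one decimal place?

Entropy H = −Σ p log₂ p ≈ 2.7869 bits.
Huffman merges: 1/10+13/100→23/100; 13/100+3/20→7/25; 3/20+4/25→31/100; 9/50+23/100→41/100; 7/25+31/100→59/100; 41/100+59/100→1. L = 141/50 ≈ 2.8200.
Efficiency = H/L = 2.7869/2.8200 = 98.8%.

98.8%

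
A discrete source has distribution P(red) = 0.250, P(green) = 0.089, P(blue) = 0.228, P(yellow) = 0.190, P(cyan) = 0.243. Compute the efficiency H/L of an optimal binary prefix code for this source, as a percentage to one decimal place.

Entropy H = −Σ p log₂ p ≈ 2.2481 bits.
Huffman merges: 89/1000+19/100→279/1000; 57/250+243/1000→471/1000; 1/4+279/1000→529/1000; 471/1000+529/1000→1. L = 2279/1000 ≈ 2.2790.
Efficiency = H/L = 2.2481/2.2790 = 98.6%.

98.6%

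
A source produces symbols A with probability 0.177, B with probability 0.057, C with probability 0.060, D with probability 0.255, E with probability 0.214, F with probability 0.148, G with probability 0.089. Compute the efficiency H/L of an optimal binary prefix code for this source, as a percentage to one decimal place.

98.9%

Entropy H = −Σ p log₂ p ≈ 2.6186 bits.
Huffman merges: 57/1000+3/50→117/1000; 89/1000+117/1000→103/500; 37/250+177/1000→13/40; 103/500+107/500→21/50; 51/200+13/40→29/50; 21/50+29/50→1. L = 331/125 ≈ 2.6480.
Efficiency = H/L = 2.6186/2.6480 = 98.9%.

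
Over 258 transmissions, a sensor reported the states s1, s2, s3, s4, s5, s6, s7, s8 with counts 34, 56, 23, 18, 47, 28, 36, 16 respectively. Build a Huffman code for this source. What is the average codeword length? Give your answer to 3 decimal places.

Probabilities are the counts divided by 258.
Repeatedly combine the two least-probable nodes; the expected code length is the sum of the merged weights.
merge 8/129 + 3/43 → 17/129
merge 23/258 + 14/129 → 17/86
merge 17/129 + 17/129 → 34/129
merge 6/43 + 47/258 → 83/258
merge 17/86 + 28/129 → 107/258
merge 34/129 + 83/258 → 151/258
merge 107/258 + 151/258 → 1
L = 17/129 + 17/86 + 34/129 + 83/258 + 107/258 + 151/258 + 1 = 376/129 ≈ 2.915 bits/symbol.

2.915 bits/symbol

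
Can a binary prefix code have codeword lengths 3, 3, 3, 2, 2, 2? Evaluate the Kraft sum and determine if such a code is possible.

1.125; no

With common denominator 2^3 = 8: Σ 2^(−ℓᵢ) = 1/8 + 1/8 + 1/8 + 2/8 + 2/8 + 2/8 = 9/8 = 1.125.
Kraft's inequality requires Σ ≤ 1; here Σ = 1.125 > 1, so no such prefix code exists.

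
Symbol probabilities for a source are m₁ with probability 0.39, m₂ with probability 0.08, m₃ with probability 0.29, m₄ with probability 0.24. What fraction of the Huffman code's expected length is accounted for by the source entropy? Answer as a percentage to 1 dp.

Entropy H = −Σ p log₂ p ≈ 1.8333 bits.
Huffman merges: 2/25+6/25→8/25; 29/100+8/25→61/100; 39/100+61/100→1. L = 193/100 ≈ 1.9300.
Efficiency = H/L = 1.8333/1.9300 = 95.0%.

95.0%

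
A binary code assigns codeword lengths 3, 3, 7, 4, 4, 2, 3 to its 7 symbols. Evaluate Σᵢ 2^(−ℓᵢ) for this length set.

With common denominator 2^7 = 128: Σ 2^(−ℓᵢ) = 16/128 + 16/128 + 1/128 + 8/128 + 8/128 + 32/128 + 16/128 = 97/128 = 0.7578125.

0.7578125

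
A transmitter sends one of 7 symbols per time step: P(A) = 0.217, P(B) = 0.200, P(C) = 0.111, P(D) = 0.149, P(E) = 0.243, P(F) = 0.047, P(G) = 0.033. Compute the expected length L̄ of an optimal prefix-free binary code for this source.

Repeatedly combine the two least-probable nodes; the expected code length is the sum of the merged weights.
merge 33/1000 + 47/1000 → 2/25
merge 2/25 + 111/1000 → 191/1000
merge 149/1000 + 191/1000 → 17/50
merge 1/5 + 217/1000 → 417/1000
merge 243/1000 + 17/50 → 583/1000
merge 417/1000 + 583/1000 → 1
L = 2/25 + 191/1000 + 17/50 + 417/1000 + 583/1000 + 1 = 2611/1000 = 2.611 bits/symbol.

2.611 bits/symbol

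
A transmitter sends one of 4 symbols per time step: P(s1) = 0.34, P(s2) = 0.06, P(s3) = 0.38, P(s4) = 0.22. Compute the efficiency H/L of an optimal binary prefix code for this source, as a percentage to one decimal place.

93.9%

Entropy H = −Σ p log₂ p ≈ 1.7837 bits.
Huffman merges: 3/50+11/50→7/25; 7/25+17/50→31/50; 19/50+31/50→1. L = 19/10 ≈ 1.9000.
Efficiency = H/L = 1.7837/1.9000 = 93.9%.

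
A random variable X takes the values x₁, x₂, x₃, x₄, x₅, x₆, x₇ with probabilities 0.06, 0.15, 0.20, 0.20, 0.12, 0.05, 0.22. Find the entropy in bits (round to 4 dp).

H = −Σ pᵢ log₂ pᵢ.
−0.06·log₂(0.06) = 0.2435
−0.15·log₂(0.15) = 0.4105
−0.20·log₂(0.20) = 0.4644
−0.20·log₂(0.20) = 0.4644
−0.12·log₂(0.12) = 0.3671
−0.05·log₂(0.05) = 0.2161
−0.22·log₂(0.22) = 0.4806
Sum ≈ 2.6466 → 2.6466 bits.

2.6466 bits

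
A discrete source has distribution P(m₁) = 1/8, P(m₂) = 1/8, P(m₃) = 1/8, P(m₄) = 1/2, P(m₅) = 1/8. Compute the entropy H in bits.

2 bits

Each probability is a power of 1/2, so log₂(1/p) is an integer.
H = Σ p·log₂(1/p) = 1/8·3 + 1/8·3 + 1/8·3 + 1/2·1 + 1/8·3 = 2 bits.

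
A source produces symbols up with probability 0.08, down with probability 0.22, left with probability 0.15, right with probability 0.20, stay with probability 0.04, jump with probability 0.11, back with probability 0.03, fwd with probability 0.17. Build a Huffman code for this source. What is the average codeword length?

2.8 bits/symbol

Repeatedly combine the two least-probable nodes; the expected code length is the sum of the merged weights.
merge 3/100 + 1/25 → 7/100
merge 7/100 + 2/25 → 3/20
merge 11/100 + 3/20 → 13/50
merge 3/20 + 17/100 → 8/25
merge 1/5 + 11/50 → 21/50
merge 13/50 + 8/25 → 29/50
merge 21/50 + 29/50 → 1
L = 7/100 + 3/20 + 13/50 + 8/25 + 21/50 + 29/50 + 1 = 14/5 = 2.8 bits/symbol.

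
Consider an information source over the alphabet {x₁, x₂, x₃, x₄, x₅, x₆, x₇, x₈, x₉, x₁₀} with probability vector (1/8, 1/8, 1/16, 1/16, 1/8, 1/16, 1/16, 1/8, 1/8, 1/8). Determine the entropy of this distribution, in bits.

Each probability is a power of 1/2, so log₂(1/p) is an integer.
H = Σ p·log₂(1/p) = 1/8·3 + 1/8·3 + 1/16·4 + 1/16·4 + 1/8·3 + 1/16·4 + 1/16·4 + 1/8·3 + 1/8·3 + 1/8·3 = 3.25 bits.

3.25 bits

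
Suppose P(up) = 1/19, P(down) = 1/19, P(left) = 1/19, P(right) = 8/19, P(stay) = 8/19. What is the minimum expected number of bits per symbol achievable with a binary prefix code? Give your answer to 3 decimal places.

1.842 bits/symbol

Repeatedly combine the two least-probable nodes; the expected code length is the sum of the merged weights.
merge 1/19 + 1/19 → 2/19
merge 1/19 + 2/19 → 3/19
merge 3/19 + 8/19 → 11/19
merge 8/19 + 11/19 → 1
L = 2/19 + 3/19 + 11/19 + 1 = 35/19 ≈ 1.842 bits/symbol.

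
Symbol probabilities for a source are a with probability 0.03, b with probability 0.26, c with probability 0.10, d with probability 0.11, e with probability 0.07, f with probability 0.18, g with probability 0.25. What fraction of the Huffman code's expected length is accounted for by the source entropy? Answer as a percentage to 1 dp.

Entropy H = −Σ p log₂ p ≈ 2.5534 bits.
Huffman merges: 3/100+7/100→1/10; 1/10+1/10→1/5; 11/100+9/50→29/100; 1/5+1/4→9/20; 13/50+29/100→11/20; 9/20+11/20→1. L = 259/100 ≈ 2.5900.
Efficiency = H/L = 2.5534/2.5900 = 98.6%.

98.6%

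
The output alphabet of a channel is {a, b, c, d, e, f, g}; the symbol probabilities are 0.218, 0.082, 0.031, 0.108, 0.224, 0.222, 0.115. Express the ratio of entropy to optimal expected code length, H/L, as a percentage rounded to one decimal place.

Entropy H = −Σ p log₂ p ≈ 2.6015 bits.
Huffman merges: 31/1000+41/500→113/1000; 27/250+113/1000→221/1000; 23/200+109/500→333/1000; 221/1000+111/500→443/1000; 28/125+333/1000→557/1000; 443/1000+557/1000→1. L = 2667/1000 ≈ 2.6670.
Efficiency = H/L = 2.6015/2.6670 = 97.5%.

97.5%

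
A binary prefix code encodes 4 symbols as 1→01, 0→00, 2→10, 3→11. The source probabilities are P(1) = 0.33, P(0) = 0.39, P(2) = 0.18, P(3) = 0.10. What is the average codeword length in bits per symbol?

2 bits/symbol

L̄ = Σ pᵢ·ℓᵢ = 0.33·2 + 0.39·2 + 0.18·2 + 0.10·2 = 2 bits/symbol.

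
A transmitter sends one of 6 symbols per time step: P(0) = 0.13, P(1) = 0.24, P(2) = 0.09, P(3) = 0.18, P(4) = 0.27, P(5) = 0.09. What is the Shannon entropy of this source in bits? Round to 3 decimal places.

2.457 bits

H = −Σ pᵢ log₂ pᵢ.
−0.13·log₂(0.13) = 0.3826
−0.24·log₂(0.24) = 0.4941
−0.09·log₂(0.09) = 0.3127
−0.18·log₂(0.18) = 0.4453
−0.27·log₂(0.27) = 0.5100
−0.09·log₂(0.09) = 0.3127
Sum ≈ 2.4574 → 2.457 bits.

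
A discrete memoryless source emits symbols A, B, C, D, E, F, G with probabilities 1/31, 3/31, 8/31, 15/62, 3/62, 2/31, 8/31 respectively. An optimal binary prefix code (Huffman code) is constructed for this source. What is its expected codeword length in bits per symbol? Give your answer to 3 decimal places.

2.468 bits/symbol

Repeatedly combine the two least-probable nodes; the expected code length is the sum of the merged weights.
merge 1/31 + 3/62 → 5/62
merge 2/31 + 5/62 → 9/62
merge 3/31 + 9/62 → 15/62
merge 15/62 + 15/62 → 15/31
merge 8/31 + 8/31 → 16/31
merge 15/31 + 16/31 → 1
L = 5/62 + 9/62 + 15/62 + 15/31 + 16/31 + 1 = 153/62 ≈ 2.468 bits/symbol.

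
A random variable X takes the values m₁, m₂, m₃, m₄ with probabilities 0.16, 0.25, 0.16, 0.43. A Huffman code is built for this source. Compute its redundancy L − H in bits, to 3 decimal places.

Entropy H = −Σ p log₂ p ≈ 1.8696 bits.
Huffman merges: 4/25+4/25→8/25; 1/4+8/25→57/100; 43/100+57/100→1. L = 189/100 ≈ 1.8900.
L − H = 1.8900 − 1.8696 = 0.020 bits.

0.020 bits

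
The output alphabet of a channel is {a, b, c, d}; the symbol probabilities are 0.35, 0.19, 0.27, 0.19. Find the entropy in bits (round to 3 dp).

H = −Σ pᵢ log₂ pᵢ.
−0.35·log₂(0.35) = 0.5301
−0.19·log₂(0.19) = 0.4552
−0.27·log₂(0.27) = 0.5100
−0.19·log₂(0.19) = 0.4552
Sum ≈ 1.9506 → 1.951 bits.

1.951 bits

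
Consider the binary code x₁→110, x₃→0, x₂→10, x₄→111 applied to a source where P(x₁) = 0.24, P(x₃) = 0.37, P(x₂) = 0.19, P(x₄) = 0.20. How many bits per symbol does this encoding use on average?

2.07 bits/symbol

L̄ = Σ pᵢ·ℓᵢ = 0.24·3 + 0.37·1 + 0.19·2 + 0.20·3 = 2.07 bits/symbol.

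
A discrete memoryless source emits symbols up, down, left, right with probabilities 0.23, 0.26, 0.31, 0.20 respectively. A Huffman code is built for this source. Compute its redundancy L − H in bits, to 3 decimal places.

Entropy H = −Σ p log₂ p ≈ 1.9811 bits.
Huffman merges: 1/5+23/100→43/100; 13/50+31/100→57/100; 43/100+57/100→1. L = 2 ≈ 2.0000.
L − H = 2.0000 − 1.9811 = 0.019 bits.

0.019 bits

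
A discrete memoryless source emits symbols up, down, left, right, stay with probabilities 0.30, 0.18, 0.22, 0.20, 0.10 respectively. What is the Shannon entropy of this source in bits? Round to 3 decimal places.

2.244 bits

H = −Σ pᵢ log₂ pᵢ.
−0.30·log₂(0.30) = 0.5211
−0.18·log₂(0.18) = 0.4453
−0.22·log₂(0.22) = 0.4806
−0.20·log₂(0.20) = 0.4644
−0.10·log₂(0.10) = 0.3322
Sum ≈ 2.2435 → 2.244 bits.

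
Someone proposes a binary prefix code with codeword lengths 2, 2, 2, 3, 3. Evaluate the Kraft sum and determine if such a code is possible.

1; yes

With common denominator 2^3 = 8: Σ 2^(−ℓᵢ) = 2/8 + 2/8 + 2/8 + 1/8 + 1/8 = 8/8 = 1.
Kraft's inequality requires Σ ≤ 1; here Σ = 1 ≤ 1, so such a prefix code exists.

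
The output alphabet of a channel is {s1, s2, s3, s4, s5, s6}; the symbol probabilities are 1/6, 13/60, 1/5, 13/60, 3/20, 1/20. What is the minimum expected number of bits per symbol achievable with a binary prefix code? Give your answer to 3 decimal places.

2.567 bits/symbol

Repeatedly combine the two least-probable nodes; the expected code length is the sum of the merged weights.
merge 1/20 + 3/20 → 1/5
merge 1/6 + 1/5 → 11/30
merge 1/5 + 13/60 → 5/12
merge 13/60 + 11/30 → 7/12
merge 5/12 + 7/12 → 1
L = 1/5 + 11/30 + 5/12 + 7/12 + 1 = 77/30 ≈ 2.567 bits/symbol.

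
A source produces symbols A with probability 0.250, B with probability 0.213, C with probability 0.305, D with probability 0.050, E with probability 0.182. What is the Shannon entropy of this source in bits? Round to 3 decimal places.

2.161 bits

H = −Σ pᵢ log₂ pᵢ.
−0.250·log₂(0.250) = 0.5000
−0.213·log₂(0.213) = 0.4752
−0.305·log₂(0.305) = 0.5225
−0.050·log₂(0.050) = 0.2161
−0.182·log₂(0.182) = 0.4474
Sum ≈ 2.1612 → 2.161 bits.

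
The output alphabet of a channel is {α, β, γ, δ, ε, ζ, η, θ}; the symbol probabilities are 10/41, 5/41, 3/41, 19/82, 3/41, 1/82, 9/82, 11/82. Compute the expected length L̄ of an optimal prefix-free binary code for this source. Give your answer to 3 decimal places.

2.768 bits/symbol

Repeatedly combine the two least-probable nodes; the expected code length is the sum of the merged weights.
merge 1/82 + 3/41 → 7/82
merge 3/41 + 7/82 → 13/82
merge 9/82 + 5/41 → 19/82
merge 11/82 + 13/82 → 12/41
merge 19/82 + 19/82 → 19/41
merge 10/41 + 12/41 → 22/41
merge 19/41 + 22/41 → 1
L = 7/82 + 13/82 + 19/82 + 12/41 + 19/41 + 22/41 + 1 = 227/82 ≈ 2.768 bits/symbol.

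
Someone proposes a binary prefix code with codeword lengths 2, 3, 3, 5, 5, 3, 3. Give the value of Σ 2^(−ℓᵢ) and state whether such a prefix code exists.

With common denominator 2^5 = 32: Σ 2^(−ℓᵢ) = 8/32 + 4/32 + 4/32 + 1/32 + 1/32 + 4/32 + 4/32 = 26/32 = 0.8125.
Kraft's inequality requires Σ ≤ 1; here Σ = 0.8125 ≤ 1, so such a prefix code exists.

0.8125; yes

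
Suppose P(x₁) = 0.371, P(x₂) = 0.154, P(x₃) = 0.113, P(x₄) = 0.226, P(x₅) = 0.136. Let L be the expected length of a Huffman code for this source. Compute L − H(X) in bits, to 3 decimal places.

0.071 bits

Entropy H = −Σ p log₂ p ≈ 2.1782 bits.
Huffman merges: 113/1000+17/125→249/1000; 77/500+113/500→19/50; 249/1000+371/1000→31/50; 19/50+31/50→1. L = 2249/1000 ≈ 2.2490.
L − H = 2.2490 − 2.1782 = 0.071 bits.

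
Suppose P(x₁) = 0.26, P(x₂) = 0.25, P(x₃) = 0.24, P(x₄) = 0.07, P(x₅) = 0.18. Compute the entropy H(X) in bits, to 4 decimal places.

2.2133 bits

H = −Σ pᵢ log₂ pᵢ.
−0.26·log₂(0.26) = 0.5053
−0.25·log₂(0.25) = 0.5000
−0.24·log₂(0.24) = 0.4941
−0.07·log₂(0.07) = 0.2686
−0.18·log₂(0.18) = 0.4453
Sum ≈ 2.2133 → 2.2133 bits.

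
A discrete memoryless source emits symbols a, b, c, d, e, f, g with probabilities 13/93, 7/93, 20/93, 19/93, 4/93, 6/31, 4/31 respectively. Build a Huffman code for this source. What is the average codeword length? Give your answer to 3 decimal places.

2.699 bits/symbol

Repeatedly combine the two least-probable nodes; the expected code length is the sum of the merged weights.
merge 4/93 + 7/93 → 11/93
merge 11/93 + 4/31 → 23/93
merge 13/93 + 6/31 → 1/3
merge 19/93 + 20/93 → 13/31
merge 23/93 + 1/3 → 18/31
merge 13/31 + 18/31 → 1
L = 11/93 + 23/93 + 1/3 + 13/31 + 18/31 + 1 = 251/93 ≈ 2.699 bits/symbol.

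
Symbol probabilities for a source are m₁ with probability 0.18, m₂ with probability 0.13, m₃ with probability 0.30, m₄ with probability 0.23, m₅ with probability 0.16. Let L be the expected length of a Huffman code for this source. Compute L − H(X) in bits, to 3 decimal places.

Entropy H = −Σ p log₂ p ≈ 2.2597 bits.
Huffman merges: 13/100+4/25→29/100; 9/50+23/100→41/100; 29/100+3/10→59/100; 41/100+59/100→1. L = 229/100 ≈ 2.2900.
L − H = 2.2900 − 2.2597 = 0.030 bits.

0.030 bits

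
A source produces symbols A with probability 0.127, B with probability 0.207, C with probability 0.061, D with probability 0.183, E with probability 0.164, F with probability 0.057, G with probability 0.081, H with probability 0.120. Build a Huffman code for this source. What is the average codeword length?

Repeatedly combine the two least-probable nodes; the expected code length is the sum of the merged weights.
merge 57/1000 + 61/1000 → 59/500
merge 81/1000 + 59/500 → 199/1000
merge 3/25 + 127/1000 → 247/1000
merge 41/250 + 183/1000 → 347/1000
merge 199/1000 + 207/1000 → 203/500
merge 247/1000 + 347/1000 → 297/500
merge 203/500 + 297/500 → 1
L = 59/500 + 199/1000 + 247/1000 + 347/1000 + 203/500 + 297/500 + 1 = 2911/1000 = 2.911 bits/symbol.

2.911 bits/symbol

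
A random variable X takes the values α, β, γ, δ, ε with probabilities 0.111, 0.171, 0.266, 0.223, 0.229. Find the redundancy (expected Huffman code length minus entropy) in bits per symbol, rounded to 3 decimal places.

0.016 bits

Entropy H = −Σ p log₂ p ≈ 2.2657 bits.
Huffman merges: 111/1000+171/1000→141/500; 223/1000+229/1000→113/250; 133/500+141/500→137/250; 113/250+137/250→1. L = 1141/500 ≈ 2.2820.
L − H = 2.2820 − 2.2657 = 0.016 bits.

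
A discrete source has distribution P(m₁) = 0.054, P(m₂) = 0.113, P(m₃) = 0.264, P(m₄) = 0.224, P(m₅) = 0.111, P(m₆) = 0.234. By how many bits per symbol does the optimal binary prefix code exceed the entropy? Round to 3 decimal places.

Entropy H = −Σ p log₂ p ≈ 2.4159 bits.
Huffman merges: 27/500+111/1000→33/200; 113/1000+33/200→139/500; 28/125+117/500→229/500; 33/125+139/500→271/500; 229/500+271/500→1. L = 2443/1000 ≈ 2.4430.
L − H = 2.4430 − 2.4159 = 0.027 bits.

0.027 bits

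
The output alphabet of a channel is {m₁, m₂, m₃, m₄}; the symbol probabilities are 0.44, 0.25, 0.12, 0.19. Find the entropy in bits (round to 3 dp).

1.843 bits

H = −Σ pᵢ log₂ pᵢ.
−0.44·log₂(0.44) = 0.5211
−0.25·log₂(0.25) = 0.5000
−0.12·log₂(0.12) = 0.3671
−0.19·log₂(0.19) = 0.4552
Sum ≈ 1.8434 → 1.843 bits.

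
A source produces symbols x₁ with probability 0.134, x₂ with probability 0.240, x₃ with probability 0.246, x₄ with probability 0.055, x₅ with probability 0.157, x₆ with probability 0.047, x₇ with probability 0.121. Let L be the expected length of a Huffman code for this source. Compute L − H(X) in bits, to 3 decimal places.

0.010 bits

Entropy H = −Σ p log₂ p ≈ 2.6059 bits.
Huffman merges: 47/1000+11/200→51/500; 51/500+121/1000→223/1000; 67/500+157/1000→291/1000; 223/1000+6/25→463/1000; 123/500+291/1000→537/1000; 463/1000+537/1000→1. L = 327/125 ≈ 2.6160.
L − H = 2.6160 − 2.6059 = 0.010 bits.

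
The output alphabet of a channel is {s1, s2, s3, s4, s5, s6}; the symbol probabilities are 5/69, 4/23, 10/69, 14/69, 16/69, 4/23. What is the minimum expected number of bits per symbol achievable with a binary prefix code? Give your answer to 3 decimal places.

2.565 bits/symbol

Repeatedly combine the two least-probable nodes; the expected code length is the sum of the merged weights.
merge 5/69 + 10/69 → 5/23
merge 4/23 + 4/23 → 8/23
merge 14/69 + 5/23 → 29/69
merge 16/69 + 8/23 → 40/69
merge 29/69 + 40/69 → 1
L = 5/23 + 8/23 + 29/69 + 40/69 + 1 = 59/23 ≈ 2.565 bits/symbol.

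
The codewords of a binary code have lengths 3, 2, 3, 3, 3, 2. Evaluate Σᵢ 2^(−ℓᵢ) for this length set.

1

With common denominator 2^3 = 8: Σ 2^(−ℓᵢ) = 1/8 + 2/8 + 1/8 + 1/8 + 1/8 + 2/8 = 8/8 = 1.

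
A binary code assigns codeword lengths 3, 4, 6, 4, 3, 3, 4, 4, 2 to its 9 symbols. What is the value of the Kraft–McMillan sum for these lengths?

0.890625

With common denominator 2^6 = 64: Σ 2^(−ℓᵢ) = 8/64 + 4/64 + 1/64 + 4/64 + 8/64 + 8/64 + 4/64 + 4/64 + 16/64 = 57/64 = 0.890625.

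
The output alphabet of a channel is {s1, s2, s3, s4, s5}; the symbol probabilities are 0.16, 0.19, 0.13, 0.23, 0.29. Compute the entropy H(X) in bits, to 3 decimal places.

2.266 bits

H = −Σ pᵢ log₂ pᵢ.
−0.16·log₂(0.16) = 0.4230
−0.19·log₂(0.19) = 0.4552
−0.13·log₂(0.13) = 0.3826
−0.23·log₂(0.23) = 0.4877
−0.29·log₂(0.29) = 0.5179
Sum ≈ 2.2665 → 2.266 bits.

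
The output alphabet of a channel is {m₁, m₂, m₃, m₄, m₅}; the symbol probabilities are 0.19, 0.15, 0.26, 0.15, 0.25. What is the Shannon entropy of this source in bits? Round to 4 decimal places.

H = −Σ pᵢ log₂ pᵢ.
−0.19·log₂(0.19) = 0.4552
−0.15·log₂(0.15) = 0.4105
−0.26·log₂(0.26) = 0.5053
−0.15·log₂(0.15) = 0.4105
−0.25·log₂(0.25) = 0.5000
Sum ≈ 2.2816 → 2.2816 bits.

2.2816 bits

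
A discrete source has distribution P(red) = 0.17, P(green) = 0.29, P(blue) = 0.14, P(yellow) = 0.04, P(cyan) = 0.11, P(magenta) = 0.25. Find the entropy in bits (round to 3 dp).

2.386 bits

H = −Σ pᵢ log₂ pᵢ.
−0.17·log₂(0.17) = 0.4346
−0.29·log₂(0.29) = 0.5179
−0.14·log₂(0.14) = 0.3971
−0.04·log₂(0.04) = 0.1858
−0.11·log₂(0.11) = 0.3503
−0.25·log₂(0.25) = 0.5000
Sum ≈ 2.3856 → 2.386 bits.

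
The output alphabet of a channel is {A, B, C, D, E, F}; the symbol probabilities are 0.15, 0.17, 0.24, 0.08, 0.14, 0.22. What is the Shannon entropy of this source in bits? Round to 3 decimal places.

2.508 bits

H = −Σ pᵢ log₂ pᵢ.
−0.15·log₂(0.15) = 0.4105
−0.17·log₂(0.17) = 0.4346
−0.24·log₂(0.24) = 0.4941
−0.08·log₂(0.08) = 0.2915
−0.14·log₂(0.14) = 0.3971
−0.22·log₂(0.22) = 0.4806
Sum ≈ 2.5085 → 2.508 bits.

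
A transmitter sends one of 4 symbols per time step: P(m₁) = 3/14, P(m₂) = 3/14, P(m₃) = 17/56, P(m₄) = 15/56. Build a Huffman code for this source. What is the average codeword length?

Repeatedly combine the two least-probable nodes; the expected code length is the sum of the merged weights.
merge 3/14 + 3/14 → 3/7
merge 15/56 + 17/56 → 4/7
merge 3/7 + 4/7 → 1
L = 3/7 + 4/7 + 1 = 2 bits/symbol.

2 bits/symbol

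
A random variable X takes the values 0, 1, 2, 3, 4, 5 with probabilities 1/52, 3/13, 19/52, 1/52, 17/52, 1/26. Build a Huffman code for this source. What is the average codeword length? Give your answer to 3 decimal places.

Repeatedly combine the two least-probable nodes; the expected code length is the sum of the merged weights.
merge 1/52 + 1/52 → 1/26
merge 1/26 + 1/26 → 1/13
merge 1/13 + 3/13 → 4/13
merge 4/13 + 17/52 → 33/52
merge 19/52 + 33/52 → 1
L = 1/26 + 1/13 + 4/13 + 33/52 + 1 = 107/52 ≈ 2.058 bits/symbol.

2.058 bits/symbol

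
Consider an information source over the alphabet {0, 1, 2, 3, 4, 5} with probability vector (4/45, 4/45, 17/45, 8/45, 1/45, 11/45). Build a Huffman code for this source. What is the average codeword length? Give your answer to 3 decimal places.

Repeatedly combine the two least-probable nodes; the expected code length is the sum of the merged weights.
merge 1/45 + 4/45 → 1/9
merge 4/45 + 1/9 → 1/5
merge 8/45 + 1/5 → 17/45
merge 11/45 + 17/45 → 28/45
merge 17/45 + 28/45 → 1
L = 1/9 + 1/5 + 17/45 + 28/45 + 1 = 104/45 ≈ 2.311 bits/symbol.

2.311 bits/symbol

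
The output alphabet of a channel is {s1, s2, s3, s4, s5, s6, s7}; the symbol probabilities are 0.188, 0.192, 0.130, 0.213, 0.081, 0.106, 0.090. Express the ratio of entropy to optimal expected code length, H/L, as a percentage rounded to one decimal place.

98.3%

Entropy H = −Σ p log₂ p ≈ 2.7179 bits.
Huffman merges: 81/1000+9/100→171/1000; 53/500+13/100→59/250; 171/1000+47/250→359/1000; 24/125+213/1000→81/200; 59/250+359/1000→119/200; 81/200+119/200→1. L = 1383/500 ≈ 2.7660.
Efficiency = H/L = 2.7179/2.7660 = 98.3%.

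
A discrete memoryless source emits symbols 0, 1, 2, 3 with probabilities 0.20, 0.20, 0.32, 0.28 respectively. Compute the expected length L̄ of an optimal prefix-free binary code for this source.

2 bits/symbol

Repeatedly combine the two least-probable nodes; the expected code length is the sum of the merged weights.
merge 1/5 + 1/5 → 2/5
merge 7/25 + 8/25 → 3/5
merge 2/5 + 3/5 → 1
L = 2/5 + 3/5 + 1 = 2 bits/symbol.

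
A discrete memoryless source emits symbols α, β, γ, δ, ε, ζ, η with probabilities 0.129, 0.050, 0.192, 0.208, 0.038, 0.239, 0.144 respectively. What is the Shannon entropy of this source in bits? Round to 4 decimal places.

H = −Σ pᵢ log₂ pᵢ.
−0.129·log₂(0.129) = 0.3811
−0.050·log₂(0.050) = 0.2161
−0.192·log₂(0.192) = 0.4571
−0.208·log₂(0.208) = 0.4712
−0.038·log₂(0.038) = 0.1793
−0.239·log₂(0.239) = 0.4935
−0.144·log₂(0.144) = 0.4026
Sum ≈ 2.6009 → 2.6009 bits.

2.6009 bits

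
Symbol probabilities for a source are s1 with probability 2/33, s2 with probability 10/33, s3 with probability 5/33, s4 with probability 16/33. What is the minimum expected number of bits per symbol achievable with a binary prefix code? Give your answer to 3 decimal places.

Repeatedly combine the two least-probable nodes; the expected code length is the sum of the merged weights.
merge 2/33 + 5/33 → 7/33
merge 7/33 + 10/33 → 17/33
merge 16/33 + 17/33 → 1
L = 7/33 + 17/33 + 1 = 19/11 ≈ 1.727 bits/symbol.

1.727 bits/symbol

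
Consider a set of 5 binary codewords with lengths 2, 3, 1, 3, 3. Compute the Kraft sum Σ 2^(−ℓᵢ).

1.125

With common denominator 2^3 = 8: Σ 2^(−ℓᵢ) = 2/8 + 1/8 + 4/8 + 1/8 + 1/8 = 9/8 = 1.125.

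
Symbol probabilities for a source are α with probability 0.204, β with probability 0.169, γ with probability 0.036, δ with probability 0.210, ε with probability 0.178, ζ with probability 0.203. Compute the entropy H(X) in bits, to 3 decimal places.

2.457 bits

H = −Σ pᵢ log₂ pᵢ.
−0.204·log₂(0.204) = 0.4678
−0.169·log₂(0.169) = 0.4335
−0.036·log₂(0.036) = 0.1727
−0.210·log₂(0.210) = 0.4728
−0.178·log₂(0.178) = 0.4432
−0.203·log₂(0.203) = 0.4670
Sum ≈ 2.4570 → 2.457 bits.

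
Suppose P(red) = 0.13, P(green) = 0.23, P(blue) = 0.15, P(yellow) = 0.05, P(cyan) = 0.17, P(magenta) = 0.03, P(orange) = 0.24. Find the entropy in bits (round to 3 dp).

H = −Σ pᵢ log₂ pᵢ.
−0.13·log₂(0.13) = 0.3826
−0.23·log₂(0.23) = 0.4877
−0.15·log₂(0.15) = 0.4105
−0.05·log₂(0.05) = 0.2161
−0.17·log₂(0.17) = 0.4346
−0.03·log₂(0.03) = 0.1518
−0.24·log₂(0.24) = 0.4941
Sum ≈ 2.5774 → 2.577 bits.

2.577 bits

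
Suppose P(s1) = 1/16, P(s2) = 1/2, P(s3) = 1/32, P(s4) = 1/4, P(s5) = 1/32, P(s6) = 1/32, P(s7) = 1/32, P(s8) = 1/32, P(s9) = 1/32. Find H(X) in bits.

2.1875 bits

Each probability is a power of 1/2, so log₂(1/p) is an integer.
H = Σ p·log₂(1/p) = 1/16·4 + 1/2·1 + 1/32·5 + 1/4·2 + 1/32·5 + 1/32·5 + 1/32·5 + 1/32·5 + 1/32·5 = 2.1875 bits.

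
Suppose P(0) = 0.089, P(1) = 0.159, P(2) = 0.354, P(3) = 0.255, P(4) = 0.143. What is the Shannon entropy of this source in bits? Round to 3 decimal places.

2.167 bits

H = −Σ pᵢ log₂ pᵢ.
−0.089·log₂(0.089) = 0.3106
−0.159·log₂(0.159) = 0.4218
−0.354·log₂(0.354) = 0.5304
−0.255·log₂(0.255) = 0.5027
−0.143·log₂(0.143) = 0.4012
Sum ≈ 2.1667 → 2.167 bits.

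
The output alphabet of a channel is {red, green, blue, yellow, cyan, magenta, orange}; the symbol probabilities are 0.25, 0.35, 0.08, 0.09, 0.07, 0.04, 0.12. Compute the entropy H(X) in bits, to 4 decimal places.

2.4556 bits

H = −Σ pᵢ log₂ pᵢ.
−0.25·log₂(0.25) = 0.5000
−0.35·log₂(0.35) = 0.5301
−0.08·log₂(0.08) = 0.2915
−0.09·log₂(0.09) = 0.3127
−0.07·log₂(0.07) = 0.2686
−0.04·log₂(0.04) = 0.1858
−0.12·log₂(0.12) = 0.3671
Sum ≈ 2.4556 → 2.4556 bits.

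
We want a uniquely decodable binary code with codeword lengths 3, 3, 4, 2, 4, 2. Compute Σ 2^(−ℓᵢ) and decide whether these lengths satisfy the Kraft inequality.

With common denominator 2^4 = 16: Σ 2^(−ℓᵢ) = 2/16 + 2/16 + 1/16 + 4/16 + 1/16 + 4/16 = 14/16 = 0.875.
Kraft's inequality requires Σ ≤ 1; here Σ = 0.875 ≤ 1, so such a prefix code exists.

0.875; yes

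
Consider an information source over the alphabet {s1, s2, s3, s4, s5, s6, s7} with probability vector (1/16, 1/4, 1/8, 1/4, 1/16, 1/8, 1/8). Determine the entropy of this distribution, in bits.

Each probability is a power of 1/2, so log₂(1/p) is an integer.
H = Σ p·log₂(1/p) = 1/16·4 + 1/4·2 + 1/8·3 + 1/4·2 + 1/16·4 + 1/8·3 + 1/8·3 = 2.625 bits.

2.625 bits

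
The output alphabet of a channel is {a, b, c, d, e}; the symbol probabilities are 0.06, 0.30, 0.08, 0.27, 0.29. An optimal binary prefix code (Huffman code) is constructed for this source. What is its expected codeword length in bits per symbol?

2.14 bits/symbol

Repeatedly combine the two least-probable nodes; the expected code length is the sum of the merged weights.
merge 3/50 + 2/25 → 7/50
merge 7/50 + 27/100 → 41/100
merge 29/100 + 3/10 → 59/100
merge 41/100 + 59/100 → 1
L = 7/50 + 41/100 + 59/100 + 1 = 107/50 = 2.14 bits/symbol.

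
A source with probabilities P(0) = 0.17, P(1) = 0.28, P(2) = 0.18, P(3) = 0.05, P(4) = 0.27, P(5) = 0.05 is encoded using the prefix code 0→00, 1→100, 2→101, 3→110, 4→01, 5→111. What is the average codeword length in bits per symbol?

L̄ = Σ pᵢ·ℓᵢ = 0.17·2 + 0.28·3 + 0.18·3 + 0.05·3 + 0.27·2 + 0.05·3 = 2.56 bits/symbol.

2.56 bits/symbol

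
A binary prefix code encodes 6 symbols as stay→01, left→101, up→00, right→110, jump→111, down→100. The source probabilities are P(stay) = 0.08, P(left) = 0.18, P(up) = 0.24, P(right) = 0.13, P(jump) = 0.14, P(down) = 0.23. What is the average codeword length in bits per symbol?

2.68 bits/symbol

L̄ = Σ pᵢ·ℓᵢ = 0.08·2 + 0.18·3 + 0.24·2 + 0.13·3 + 0.14·3 + 0.23·3 = 2.68 bits/symbol.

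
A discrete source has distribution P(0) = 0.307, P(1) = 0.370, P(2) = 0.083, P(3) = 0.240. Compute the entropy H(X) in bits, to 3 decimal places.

1.846 bits

H = −Σ pᵢ log₂ pᵢ.
−0.307·log₂(0.307) = 0.5230
−0.370·log₂(0.370) = 0.5307
−0.083·log₂(0.083) = 0.2980
−0.240·log₂(0.240) = 0.4941
Sum ≈ 1.8459 → 1.846 bits.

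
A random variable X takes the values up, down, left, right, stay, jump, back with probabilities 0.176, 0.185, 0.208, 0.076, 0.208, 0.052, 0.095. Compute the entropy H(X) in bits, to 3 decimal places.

2.661 bits

H = −Σ pᵢ log₂ pᵢ.
−0.176·log₂(0.176) = 0.4411
−0.185·log₂(0.185) = 0.4504
−0.208·log₂(0.208) = 0.4712
−0.076·log₂(0.076) = 0.2826
−0.208·log₂(0.208) = 0.4712
−0.052·log₂(0.052) = 0.2218
−0.095·log₂(0.095) = 0.3226
Sum ≈ 2.6608 → 2.661 bits.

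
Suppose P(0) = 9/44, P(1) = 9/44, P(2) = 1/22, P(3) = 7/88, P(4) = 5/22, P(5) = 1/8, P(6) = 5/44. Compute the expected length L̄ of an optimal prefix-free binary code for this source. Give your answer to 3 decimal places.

Repeatedly combine the two least-probable nodes; the expected code length is the sum of the merged weights.
merge 1/22 + 7/88 → 1/8
merge 5/44 + 1/8 → 21/88
merge 1/8 + 9/44 → 29/88
merge 9/44 + 5/22 → 19/44
merge 21/88 + 29/88 → 25/44
merge 19/44 + 25/44 → 1
L = 1/8 + 21/88 + 29/88 + 19/44 + 25/44 + 1 = 237/88 ≈ 2.693 bits/symbol.

2.693 bits/symbol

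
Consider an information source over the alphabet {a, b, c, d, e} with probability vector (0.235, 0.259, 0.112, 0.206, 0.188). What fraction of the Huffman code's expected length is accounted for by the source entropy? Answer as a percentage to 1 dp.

98.8%

Entropy H = −Σ p log₂ p ≈ 2.2723 bits.
Huffman merges: 14/125+47/250→3/10; 103/500+47/200→441/1000; 259/1000+3/10→559/1000; 441/1000+559/1000→1. L = 23/10 ≈ 2.3000.
Efficiency = H/L = 2.2723/2.3000 = 98.8%.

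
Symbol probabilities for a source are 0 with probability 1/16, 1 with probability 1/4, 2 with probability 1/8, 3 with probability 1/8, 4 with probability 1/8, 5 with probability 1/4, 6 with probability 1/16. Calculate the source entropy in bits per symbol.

2.625 bits

Each probability is a power of 1/2, so log₂(1/p) is an integer.
H = Σ p·log₂(1/p) = 1/16·4 + 1/4·2 + 1/8·3 + 1/8·3 + 1/8·3 + 1/4·2 + 1/16·4 = 2.625 bits.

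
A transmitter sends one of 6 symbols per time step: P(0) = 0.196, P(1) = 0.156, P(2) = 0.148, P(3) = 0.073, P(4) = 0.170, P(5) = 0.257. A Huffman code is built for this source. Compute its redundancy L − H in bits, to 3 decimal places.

Entropy H = −Σ p log₂ p ≈ 2.5009 bits.
Huffman merges: 73/1000+37/250→221/1000; 39/250+17/100→163/500; 49/250+221/1000→417/1000; 257/1000+163/500→583/1000; 417/1000+583/1000→1. L = 2547/1000 ≈ 2.5470.
L − H = 2.5470 − 2.5009 = 0.046 bits.

0.046 bits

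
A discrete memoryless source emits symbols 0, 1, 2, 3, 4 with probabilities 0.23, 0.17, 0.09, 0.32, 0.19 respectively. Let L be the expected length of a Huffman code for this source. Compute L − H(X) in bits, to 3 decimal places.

Entropy H = −Σ p log₂ p ≈ 2.2162 bits.
Huffman merges: 9/100+17/100→13/50; 19/100+23/100→21/50; 13/50+8/25→29/50; 21/50+29/50→1. L = 113/50 ≈ 2.2600.
L − H = 2.2600 − 2.2162 = 0.044 bits.

0.044 bits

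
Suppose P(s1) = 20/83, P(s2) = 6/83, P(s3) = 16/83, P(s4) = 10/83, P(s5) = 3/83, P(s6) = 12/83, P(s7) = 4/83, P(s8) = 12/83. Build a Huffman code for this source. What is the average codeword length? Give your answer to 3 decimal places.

2.807 bits/symbol

Repeatedly combine the two least-probable nodes; the expected code length is the sum of the merged weights.
merge 3/83 + 4/83 → 7/83
merge 6/83 + 7/83 → 13/83
merge 10/83 + 12/83 → 22/83
merge 12/83 + 13/83 → 25/83
merge 16/83 + 20/83 → 36/83
merge 22/83 + 25/83 → 47/83
merge 36/83 + 47/83 → 1
L = 7/83 + 13/83 + 22/83 + 25/83 + 36/83 + 47/83 + 1 = 233/83 ≈ 2.807 bits/symbol.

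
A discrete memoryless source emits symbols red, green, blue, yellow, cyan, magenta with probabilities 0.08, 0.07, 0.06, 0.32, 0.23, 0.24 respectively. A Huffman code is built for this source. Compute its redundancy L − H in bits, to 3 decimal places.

0.029 bits

Entropy H = −Σ p log₂ p ≈ 2.3114 bits.
Huffman merges: 3/50+7/100→13/100; 2/25+13/100→21/100; 21/100+23/100→11/25; 6/25+8/25→14/25; 11/25+14/25→1. L = 117/50 ≈ 2.3400.
L − H = 2.3400 − 2.3114 = 0.029 bits.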